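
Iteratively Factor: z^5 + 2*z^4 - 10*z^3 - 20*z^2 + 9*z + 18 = (z - 3)*(z^4 + 5*z^3 + 5*z^2 - 5*z - 6) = (z - 3)*(z + 3)*(z^3 + 2*z^2 - z - 2) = (z - 3)*(z - 1)*(z + 3)*(z^2 + 3*z + 2) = (z - 3)*(z - 1)*(z + 1)*(z + 3)*(z + 2)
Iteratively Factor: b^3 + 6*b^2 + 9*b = (b)*(b^2 + 6*b + 9) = b*(b + 3)*(b + 3)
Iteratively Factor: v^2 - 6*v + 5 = (v - 5)*(v - 1)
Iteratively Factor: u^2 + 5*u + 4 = (u + 4)*(u + 1)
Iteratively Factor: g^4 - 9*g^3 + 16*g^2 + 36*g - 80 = (g - 4)*(g^3 - 5*g^2 - 4*g + 20) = (g - 5)*(g - 4)*(g^2 - 4) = (g - 5)*(g - 4)*(g + 2)*(g - 2)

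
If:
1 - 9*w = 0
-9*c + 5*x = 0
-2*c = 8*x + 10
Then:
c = -25/41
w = 1/9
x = -45/41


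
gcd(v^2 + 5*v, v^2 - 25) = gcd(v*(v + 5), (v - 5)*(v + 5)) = v + 5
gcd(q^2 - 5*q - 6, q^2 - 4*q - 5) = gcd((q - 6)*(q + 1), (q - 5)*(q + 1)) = q + 1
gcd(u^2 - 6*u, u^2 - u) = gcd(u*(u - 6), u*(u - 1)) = u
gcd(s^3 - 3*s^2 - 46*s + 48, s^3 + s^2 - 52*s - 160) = s - 8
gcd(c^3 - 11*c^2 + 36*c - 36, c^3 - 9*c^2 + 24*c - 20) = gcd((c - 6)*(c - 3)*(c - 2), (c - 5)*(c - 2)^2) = c - 2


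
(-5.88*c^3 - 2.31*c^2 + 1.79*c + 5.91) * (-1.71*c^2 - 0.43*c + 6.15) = 10.0548*c^5 + 6.4785*c^4 - 38.2296*c^3 - 25.0823*c^2 + 8.4672*c + 36.3465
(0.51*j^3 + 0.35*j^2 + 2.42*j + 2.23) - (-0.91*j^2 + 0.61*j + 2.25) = 0.51*j^3 + 1.26*j^2 + 1.81*j - 0.02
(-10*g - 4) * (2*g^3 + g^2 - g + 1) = -20*g^4 - 18*g^3 + 6*g^2 - 6*g - 4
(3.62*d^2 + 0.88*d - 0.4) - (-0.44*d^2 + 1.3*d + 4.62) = 4.06*d^2 - 0.42*d - 5.02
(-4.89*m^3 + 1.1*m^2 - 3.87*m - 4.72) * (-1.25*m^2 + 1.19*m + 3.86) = 6.1125*m^5 - 7.1941*m^4 - 12.7289*m^3 + 5.5407*m^2 - 20.555*m - 18.2192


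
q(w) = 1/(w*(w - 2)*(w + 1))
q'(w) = -1/(w*(w - 2)*(w + 1)^2) - 1/(w*(w - 2)^2*(w + 1)) - 1/(w^2*(w - 2)*(w + 1)) = (-w*(w - 2) - w*(w + 1) - (w - 2)*(w + 1))/(w^2*(w - 2)^2*(w + 1)^2)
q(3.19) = 0.06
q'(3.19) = -0.09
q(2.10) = 1.54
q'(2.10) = -16.59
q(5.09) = 0.01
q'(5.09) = -0.01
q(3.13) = 0.07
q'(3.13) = -0.10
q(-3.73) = -0.02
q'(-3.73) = -0.01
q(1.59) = -0.59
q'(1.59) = -0.84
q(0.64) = -0.70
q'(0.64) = 1.01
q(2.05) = 3.20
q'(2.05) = -66.58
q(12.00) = 0.00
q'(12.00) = 0.00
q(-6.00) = 0.00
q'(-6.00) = 0.00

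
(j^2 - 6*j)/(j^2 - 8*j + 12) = j/(j - 2)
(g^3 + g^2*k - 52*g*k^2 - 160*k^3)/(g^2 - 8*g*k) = g + 9*k + 20*k^2/g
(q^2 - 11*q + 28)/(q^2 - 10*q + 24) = (q - 7)/(q - 6)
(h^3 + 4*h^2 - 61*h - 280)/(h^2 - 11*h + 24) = (h^2 + 12*h + 35)/(h - 3)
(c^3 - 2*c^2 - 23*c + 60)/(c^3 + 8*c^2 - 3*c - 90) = (c - 4)/(c + 6)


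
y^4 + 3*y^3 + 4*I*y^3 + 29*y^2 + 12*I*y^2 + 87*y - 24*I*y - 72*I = (y + 3)*(y - 3*I)*(y - I)*(y + 8*I)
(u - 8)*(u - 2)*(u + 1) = u^3 - 9*u^2 + 6*u + 16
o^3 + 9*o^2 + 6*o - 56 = (o - 2)*(o + 4)*(o + 7)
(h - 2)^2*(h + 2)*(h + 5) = h^4 + 3*h^3 - 14*h^2 - 12*h + 40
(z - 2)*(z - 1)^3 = z^4 - 5*z^3 + 9*z^2 - 7*z + 2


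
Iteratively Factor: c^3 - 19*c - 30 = (c + 3)*(c^2 - 3*c - 10) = (c + 2)*(c + 3)*(c - 5)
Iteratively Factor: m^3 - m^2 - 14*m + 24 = (m - 2)*(m^2 + m - 12) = (m - 2)*(m + 4)*(m - 3)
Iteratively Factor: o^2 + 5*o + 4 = (o + 4)*(o + 1)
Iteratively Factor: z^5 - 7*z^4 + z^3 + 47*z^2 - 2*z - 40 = (z + 1)*(z^4 - 8*z^3 + 9*z^2 + 38*z - 40) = (z - 5)*(z + 1)*(z^3 - 3*z^2 - 6*z + 8) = (z - 5)*(z + 1)*(z + 2)*(z^2 - 5*z + 4) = (z - 5)*(z - 1)*(z + 1)*(z + 2)*(z - 4)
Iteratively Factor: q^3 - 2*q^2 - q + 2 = (q - 2)*(q^2 - 1) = (q - 2)*(q + 1)*(q - 1)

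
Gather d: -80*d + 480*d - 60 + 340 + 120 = 400*d + 400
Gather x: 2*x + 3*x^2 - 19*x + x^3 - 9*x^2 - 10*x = x^3 - 6*x^2 - 27*x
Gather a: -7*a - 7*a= -14*a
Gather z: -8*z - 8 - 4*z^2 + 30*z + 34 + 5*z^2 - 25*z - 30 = z^2 - 3*z - 4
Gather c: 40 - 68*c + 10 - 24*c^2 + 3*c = -24*c^2 - 65*c + 50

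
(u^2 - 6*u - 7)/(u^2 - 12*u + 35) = (u + 1)/(u - 5)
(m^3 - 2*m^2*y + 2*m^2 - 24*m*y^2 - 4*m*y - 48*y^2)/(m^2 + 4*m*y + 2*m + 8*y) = m - 6*y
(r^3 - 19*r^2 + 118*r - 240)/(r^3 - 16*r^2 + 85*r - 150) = (r - 8)/(r - 5)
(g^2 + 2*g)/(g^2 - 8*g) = (g + 2)/(g - 8)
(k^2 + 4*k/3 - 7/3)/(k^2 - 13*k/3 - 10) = (-3*k^2 - 4*k + 7)/(-3*k^2 + 13*k + 30)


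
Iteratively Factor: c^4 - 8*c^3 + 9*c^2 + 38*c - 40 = (c + 2)*(c^3 - 10*c^2 + 29*c - 20) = (c - 4)*(c + 2)*(c^2 - 6*c + 5) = (c - 4)*(c - 1)*(c + 2)*(c - 5)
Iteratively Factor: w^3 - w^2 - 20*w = (w + 4)*(w^2 - 5*w) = w*(w + 4)*(w - 5)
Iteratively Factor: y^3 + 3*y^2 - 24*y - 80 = (y + 4)*(y^2 - y - 20) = (y + 4)^2*(y - 5)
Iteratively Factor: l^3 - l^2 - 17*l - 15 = (l - 5)*(l^2 + 4*l + 3) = (l - 5)*(l + 1)*(l + 3)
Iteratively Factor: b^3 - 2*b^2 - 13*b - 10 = (b + 1)*(b^2 - 3*b - 10) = (b - 5)*(b + 1)*(b + 2)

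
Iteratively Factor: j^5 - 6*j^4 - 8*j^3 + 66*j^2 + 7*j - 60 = (j + 3)*(j^4 - 9*j^3 + 19*j^2 + 9*j - 20) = (j - 1)*(j + 3)*(j^3 - 8*j^2 + 11*j + 20) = (j - 4)*(j - 1)*(j + 3)*(j^2 - 4*j - 5) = (j - 4)*(j - 1)*(j + 1)*(j + 3)*(j - 5)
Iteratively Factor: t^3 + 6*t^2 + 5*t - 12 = (t + 3)*(t^2 + 3*t - 4) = (t + 3)*(t + 4)*(t - 1)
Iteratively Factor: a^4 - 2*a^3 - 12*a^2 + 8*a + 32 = (a - 4)*(a^3 + 2*a^2 - 4*a - 8) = (a - 4)*(a + 2)*(a^2 - 4) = (a - 4)*(a + 2)^2*(a - 2)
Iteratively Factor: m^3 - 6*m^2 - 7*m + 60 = (m + 3)*(m^2 - 9*m + 20) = (m - 4)*(m + 3)*(m - 5)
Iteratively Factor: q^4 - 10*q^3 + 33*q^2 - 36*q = (q - 4)*(q^3 - 6*q^2 + 9*q) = q*(q - 4)*(q^2 - 6*q + 9) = q*(q - 4)*(q - 3)*(q - 3)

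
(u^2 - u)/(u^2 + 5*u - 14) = u*(u - 1)/(u^2 + 5*u - 14)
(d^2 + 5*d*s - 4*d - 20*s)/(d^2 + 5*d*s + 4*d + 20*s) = (d - 4)/(d + 4)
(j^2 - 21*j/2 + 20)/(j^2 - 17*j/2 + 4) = (2*j - 5)/(2*j - 1)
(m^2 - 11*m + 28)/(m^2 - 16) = (m - 7)/(m + 4)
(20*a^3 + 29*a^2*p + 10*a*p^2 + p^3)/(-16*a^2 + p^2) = (5*a^2 + 6*a*p + p^2)/(-4*a + p)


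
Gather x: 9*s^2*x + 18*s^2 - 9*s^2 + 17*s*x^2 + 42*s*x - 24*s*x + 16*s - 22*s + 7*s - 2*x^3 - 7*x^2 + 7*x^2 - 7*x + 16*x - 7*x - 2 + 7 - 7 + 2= 9*s^2 + 17*s*x^2 + s - 2*x^3 + x*(9*s^2 + 18*s + 2)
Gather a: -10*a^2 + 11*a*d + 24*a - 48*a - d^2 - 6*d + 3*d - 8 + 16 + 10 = -10*a^2 + a*(11*d - 24) - d^2 - 3*d + 18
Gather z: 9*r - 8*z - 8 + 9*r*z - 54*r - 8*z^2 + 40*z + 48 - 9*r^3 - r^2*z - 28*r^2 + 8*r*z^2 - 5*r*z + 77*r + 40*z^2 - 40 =-9*r^3 - 28*r^2 + 32*r + z^2*(8*r + 32) + z*(-r^2 + 4*r + 32)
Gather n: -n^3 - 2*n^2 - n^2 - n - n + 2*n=-n^3 - 3*n^2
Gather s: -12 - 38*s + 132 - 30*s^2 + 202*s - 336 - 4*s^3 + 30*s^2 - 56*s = -4*s^3 + 108*s - 216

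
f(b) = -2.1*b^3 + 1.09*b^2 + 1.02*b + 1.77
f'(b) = -6.3*b^2 + 2.18*b + 1.02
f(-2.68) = 47.29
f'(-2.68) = -50.07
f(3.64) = -81.36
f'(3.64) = -74.52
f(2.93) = -38.71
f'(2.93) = -46.68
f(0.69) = 2.30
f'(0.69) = -0.48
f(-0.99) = 3.87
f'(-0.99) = -7.31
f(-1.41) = 8.39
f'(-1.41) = -14.58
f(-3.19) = 77.78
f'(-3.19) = -70.04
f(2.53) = -22.68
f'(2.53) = -33.79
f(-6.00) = 488.49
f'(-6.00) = -238.86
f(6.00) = -406.47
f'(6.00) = -212.70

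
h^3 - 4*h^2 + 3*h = h*(h - 3)*(h - 1)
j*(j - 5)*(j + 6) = j^3 + j^2 - 30*j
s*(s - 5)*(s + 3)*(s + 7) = s^4 + 5*s^3 - 29*s^2 - 105*s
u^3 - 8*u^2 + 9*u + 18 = (u - 6)*(u - 3)*(u + 1)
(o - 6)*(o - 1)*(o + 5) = o^3 - 2*o^2 - 29*o + 30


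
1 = 1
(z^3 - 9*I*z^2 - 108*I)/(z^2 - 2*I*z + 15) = (z^2 - 12*I*z - 36)/(z - 5*I)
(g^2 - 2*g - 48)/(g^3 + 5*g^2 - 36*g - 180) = (g - 8)/(g^2 - g - 30)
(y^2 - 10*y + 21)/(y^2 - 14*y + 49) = (y - 3)/(y - 7)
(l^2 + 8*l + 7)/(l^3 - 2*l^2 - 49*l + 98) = (l + 1)/(l^2 - 9*l + 14)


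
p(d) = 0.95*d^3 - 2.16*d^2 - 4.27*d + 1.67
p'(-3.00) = 34.34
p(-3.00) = -30.61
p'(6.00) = 72.41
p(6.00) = 103.49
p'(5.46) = 57.11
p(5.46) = 68.60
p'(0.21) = -5.05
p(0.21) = 0.69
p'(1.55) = -4.12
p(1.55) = -6.60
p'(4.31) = 30.05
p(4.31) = 19.20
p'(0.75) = -5.91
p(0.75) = -2.35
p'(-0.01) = -4.23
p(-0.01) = 1.71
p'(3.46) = 14.90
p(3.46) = 0.39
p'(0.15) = -4.85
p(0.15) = 0.98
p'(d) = 2.85*d^2 - 4.32*d - 4.27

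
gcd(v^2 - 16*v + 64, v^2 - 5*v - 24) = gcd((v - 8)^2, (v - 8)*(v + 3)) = v - 8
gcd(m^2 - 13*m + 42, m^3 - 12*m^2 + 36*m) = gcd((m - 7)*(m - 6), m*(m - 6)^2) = m - 6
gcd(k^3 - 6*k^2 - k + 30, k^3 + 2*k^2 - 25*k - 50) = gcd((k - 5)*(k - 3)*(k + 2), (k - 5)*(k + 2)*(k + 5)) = k^2 - 3*k - 10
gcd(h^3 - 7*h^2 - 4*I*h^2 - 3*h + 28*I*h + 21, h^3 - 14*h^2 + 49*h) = h - 7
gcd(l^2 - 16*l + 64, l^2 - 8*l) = l - 8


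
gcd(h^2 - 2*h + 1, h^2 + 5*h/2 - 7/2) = h - 1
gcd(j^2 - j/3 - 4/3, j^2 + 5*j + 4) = j + 1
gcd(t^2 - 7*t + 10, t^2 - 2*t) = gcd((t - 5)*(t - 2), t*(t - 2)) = t - 2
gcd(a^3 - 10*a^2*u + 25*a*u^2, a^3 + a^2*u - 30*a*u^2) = -a^2 + 5*a*u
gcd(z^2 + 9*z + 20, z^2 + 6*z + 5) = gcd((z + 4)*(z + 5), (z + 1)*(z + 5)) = z + 5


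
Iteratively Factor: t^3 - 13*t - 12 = (t + 3)*(t^2 - 3*t - 4) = (t - 4)*(t + 3)*(t + 1)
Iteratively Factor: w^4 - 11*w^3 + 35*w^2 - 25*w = (w - 5)*(w^3 - 6*w^2 + 5*w) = w*(w - 5)*(w^2 - 6*w + 5) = w*(w - 5)*(w - 1)*(w - 5)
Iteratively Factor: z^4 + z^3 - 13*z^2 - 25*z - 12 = (z + 1)*(z^3 - 13*z - 12) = (z - 4)*(z + 1)*(z^2 + 4*z + 3) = (z - 4)*(z + 1)^2*(z + 3)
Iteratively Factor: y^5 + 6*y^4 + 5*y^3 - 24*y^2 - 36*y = (y - 2)*(y^4 + 8*y^3 + 21*y^2 + 18*y) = (y - 2)*(y + 2)*(y^3 + 6*y^2 + 9*y) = (y - 2)*(y + 2)*(y + 3)*(y^2 + 3*y) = y*(y - 2)*(y + 2)*(y + 3)*(y + 3)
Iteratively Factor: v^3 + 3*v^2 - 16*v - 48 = (v + 4)*(v^2 - v - 12) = (v - 4)*(v + 4)*(v + 3)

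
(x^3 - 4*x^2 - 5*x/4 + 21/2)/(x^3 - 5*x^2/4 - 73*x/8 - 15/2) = 2*(2*x^2 - 11*x + 14)/(4*x^2 - 11*x - 20)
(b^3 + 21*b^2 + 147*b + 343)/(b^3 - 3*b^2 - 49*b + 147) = (b^2 + 14*b + 49)/(b^2 - 10*b + 21)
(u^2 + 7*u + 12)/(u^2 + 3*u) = (u + 4)/u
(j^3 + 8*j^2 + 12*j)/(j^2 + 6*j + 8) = j*(j + 6)/(j + 4)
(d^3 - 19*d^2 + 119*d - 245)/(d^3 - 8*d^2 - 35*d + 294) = (d - 5)/(d + 6)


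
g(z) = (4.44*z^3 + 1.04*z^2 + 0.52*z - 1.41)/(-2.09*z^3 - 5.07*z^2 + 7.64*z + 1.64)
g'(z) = (6.27*z^2 + 10.14*z - 7.64)*(4.44*z^3 + 1.04*z^2 + 0.52*z - 1.41)/(-2.09*z^3 - 5.07*z^2 + 7.64*z + 1.64)^2 + (13.32*z^2 + 2.08*z + 0.52)/(-2.09*z^3 - 5.07*z^2 + 7.64*z + 1.64) = (-20.3372*z^4 + 70.0168*z^3 + 23.5861*z^2 - 10.8862*z + 11.6252)/(4.3681*z^6 + 21.1926*z^5 - 6.2303*z^4 - 84.3248*z^3 + 41.74*z^2 + 25.0592*z + 2.6896)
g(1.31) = -6.30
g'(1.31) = 44.16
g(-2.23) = 2.68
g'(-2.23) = -3.71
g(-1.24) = 0.77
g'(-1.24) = -0.89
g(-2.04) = 2.07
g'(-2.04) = -2.72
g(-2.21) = 2.60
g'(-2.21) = -3.58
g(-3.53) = -54.16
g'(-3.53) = -501.89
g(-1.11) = 0.66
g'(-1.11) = -0.71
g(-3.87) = -14.19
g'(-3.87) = -27.51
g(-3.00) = 10.83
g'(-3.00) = -29.88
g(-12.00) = -2.70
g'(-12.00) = -0.07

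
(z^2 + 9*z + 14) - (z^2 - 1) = 9*z + 15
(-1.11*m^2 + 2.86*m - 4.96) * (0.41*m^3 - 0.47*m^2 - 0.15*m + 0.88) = -0.4551*m^5 + 1.6943*m^4 - 3.2113*m^3 + 0.9254*m^2 + 3.2608*m - 4.3648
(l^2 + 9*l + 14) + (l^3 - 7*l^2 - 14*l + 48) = l^3 - 6*l^2 - 5*l + 62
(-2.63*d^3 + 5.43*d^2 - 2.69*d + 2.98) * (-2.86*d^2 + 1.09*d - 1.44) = 7.5218*d^5 - 18.3965*d^4 + 17.3993*d^3 - 19.2741*d^2 + 7.1218*d - 4.2912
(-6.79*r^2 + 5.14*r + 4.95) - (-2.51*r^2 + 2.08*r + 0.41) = -4.28*r^2 + 3.06*r + 4.54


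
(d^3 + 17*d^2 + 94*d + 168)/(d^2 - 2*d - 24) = (d^2 + 13*d + 42)/(d - 6)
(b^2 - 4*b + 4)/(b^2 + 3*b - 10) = (b - 2)/(b + 5)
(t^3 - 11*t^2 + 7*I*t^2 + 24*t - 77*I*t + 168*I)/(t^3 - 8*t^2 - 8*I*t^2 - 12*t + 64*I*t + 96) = (t^2 + t*(-3 + 7*I) - 21*I)/(t^2 - 8*I*t - 12)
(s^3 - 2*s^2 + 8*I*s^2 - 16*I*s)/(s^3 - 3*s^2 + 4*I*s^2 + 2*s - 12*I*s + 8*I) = s*(s + 8*I)/(s^2 + s*(-1 + 4*I) - 4*I)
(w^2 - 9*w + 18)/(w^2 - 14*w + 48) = (w - 3)/(w - 8)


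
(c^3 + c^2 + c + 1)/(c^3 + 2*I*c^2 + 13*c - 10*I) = (c^2 + c*(1 + I) + I)/(c^2 + 3*I*c + 10)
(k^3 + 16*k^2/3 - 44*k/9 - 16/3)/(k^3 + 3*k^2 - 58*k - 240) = (9*k^2 - 6*k - 8)/(9*(k^2 - 3*k - 40))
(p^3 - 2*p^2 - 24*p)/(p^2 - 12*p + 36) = p*(p + 4)/(p - 6)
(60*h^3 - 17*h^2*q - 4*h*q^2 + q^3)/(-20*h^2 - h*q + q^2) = -3*h + q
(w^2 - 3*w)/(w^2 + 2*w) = (w - 3)/(w + 2)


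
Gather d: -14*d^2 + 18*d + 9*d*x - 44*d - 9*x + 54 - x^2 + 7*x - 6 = -14*d^2 + d*(9*x - 26) - x^2 - 2*x + 48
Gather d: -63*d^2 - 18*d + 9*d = -63*d^2 - 9*d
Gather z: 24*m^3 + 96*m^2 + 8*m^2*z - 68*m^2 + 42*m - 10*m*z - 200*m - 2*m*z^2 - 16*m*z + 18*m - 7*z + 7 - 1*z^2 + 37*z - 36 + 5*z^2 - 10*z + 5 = 24*m^3 + 28*m^2 - 140*m + z^2*(4 - 2*m) + z*(8*m^2 - 26*m + 20) - 24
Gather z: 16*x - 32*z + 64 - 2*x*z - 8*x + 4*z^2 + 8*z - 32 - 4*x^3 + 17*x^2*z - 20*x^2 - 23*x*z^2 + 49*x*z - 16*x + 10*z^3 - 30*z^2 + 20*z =-4*x^3 - 20*x^2 - 8*x + 10*z^3 + z^2*(-23*x - 26) + z*(17*x^2 + 47*x - 4) + 32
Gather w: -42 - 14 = -56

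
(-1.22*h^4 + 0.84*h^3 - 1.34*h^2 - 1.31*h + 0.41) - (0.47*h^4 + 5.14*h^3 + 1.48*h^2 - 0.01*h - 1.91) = -1.69*h^4 - 4.3*h^3 - 2.82*h^2 - 1.3*h + 2.32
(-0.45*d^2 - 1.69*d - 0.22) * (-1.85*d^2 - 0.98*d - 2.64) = 0.8325*d^4 + 3.5675*d^3 + 3.2512*d^2 + 4.6772*d + 0.5808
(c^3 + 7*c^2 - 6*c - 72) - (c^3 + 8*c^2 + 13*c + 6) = -c^2 - 19*c - 78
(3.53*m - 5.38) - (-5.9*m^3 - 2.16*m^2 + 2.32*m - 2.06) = 5.9*m^3 + 2.16*m^2 + 1.21*m - 3.32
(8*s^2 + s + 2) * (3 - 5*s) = -40*s^3 + 19*s^2 - 7*s + 6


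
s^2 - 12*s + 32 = (s - 8)*(s - 4)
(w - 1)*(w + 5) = w^2 + 4*w - 5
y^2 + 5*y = y*(y + 5)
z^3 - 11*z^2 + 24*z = z*(z - 8)*(z - 3)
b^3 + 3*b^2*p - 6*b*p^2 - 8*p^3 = (b - 2*p)*(b + p)*(b + 4*p)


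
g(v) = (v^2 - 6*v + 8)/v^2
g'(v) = (2*v - 6)/v^2 - 2*(v^2 - 6*v + 8)/v^3 = 2*(3*v - 8)/v^3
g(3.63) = -0.05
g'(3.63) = 0.12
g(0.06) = 2123.22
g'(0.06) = -72407.41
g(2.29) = -0.09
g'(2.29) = -0.19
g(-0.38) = 72.19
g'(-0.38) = 333.14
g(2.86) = -0.12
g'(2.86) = 0.05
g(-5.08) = 2.49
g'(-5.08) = 0.35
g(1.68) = 0.26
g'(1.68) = -1.25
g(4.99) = 0.12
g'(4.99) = 0.11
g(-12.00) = 1.56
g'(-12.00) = 0.05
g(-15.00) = 1.44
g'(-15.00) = 0.03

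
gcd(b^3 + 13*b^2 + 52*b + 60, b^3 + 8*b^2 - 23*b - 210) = b + 6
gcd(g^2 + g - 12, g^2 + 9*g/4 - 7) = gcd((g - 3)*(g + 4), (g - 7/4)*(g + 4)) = g + 4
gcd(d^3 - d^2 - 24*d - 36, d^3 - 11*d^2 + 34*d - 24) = d - 6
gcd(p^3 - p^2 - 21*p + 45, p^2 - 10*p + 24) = 1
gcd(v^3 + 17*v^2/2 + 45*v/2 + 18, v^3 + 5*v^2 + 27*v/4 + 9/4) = v^2 + 9*v/2 + 9/2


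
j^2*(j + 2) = j^3 + 2*j^2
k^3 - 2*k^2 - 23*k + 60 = (k - 4)*(k - 3)*(k + 5)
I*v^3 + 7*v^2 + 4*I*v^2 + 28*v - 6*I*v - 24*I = (v + 4)*(v - 6*I)*(I*v + 1)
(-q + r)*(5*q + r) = -5*q^2 + 4*q*r + r^2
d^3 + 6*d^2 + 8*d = d*(d + 2)*(d + 4)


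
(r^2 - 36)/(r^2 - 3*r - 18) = (r + 6)/(r + 3)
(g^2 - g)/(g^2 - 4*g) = (g - 1)/(g - 4)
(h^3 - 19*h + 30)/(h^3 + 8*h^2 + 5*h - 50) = (h - 3)/(h + 5)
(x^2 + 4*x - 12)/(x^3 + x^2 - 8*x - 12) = (x^2 + 4*x - 12)/(x^3 + x^2 - 8*x - 12)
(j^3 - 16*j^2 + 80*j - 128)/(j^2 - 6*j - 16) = (j^2 - 8*j + 16)/(j + 2)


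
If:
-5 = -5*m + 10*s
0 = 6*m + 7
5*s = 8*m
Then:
No Solution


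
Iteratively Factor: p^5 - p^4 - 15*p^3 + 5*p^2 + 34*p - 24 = (p - 4)*(p^4 + 3*p^3 - 3*p^2 - 7*p + 6) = (p - 4)*(p + 2)*(p^3 + p^2 - 5*p + 3) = (p - 4)*(p - 1)*(p + 2)*(p^2 + 2*p - 3) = (p - 4)*(p - 1)^2*(p + 2)*(p + 3)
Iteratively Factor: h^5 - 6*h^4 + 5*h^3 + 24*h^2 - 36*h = (h - 3)*(h^4 - 3*h^3 - 4*h^2 + 12*h) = h*(h - 3)*(h^3 - 3*h^2 - 4*h + 12) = h*(h - 3)*(h - 2)*(h^2 - h - 6) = h*(h - 3)*(h - 2)*(h + 2)*(h - 3)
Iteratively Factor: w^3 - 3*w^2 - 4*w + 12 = (w + 2)*(w^2 - 5*w + 6) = (w - 2)*(w + 2)*(w - 3)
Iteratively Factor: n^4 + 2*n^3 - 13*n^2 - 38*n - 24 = (n - 4)*(n^3 + 6*n^2 + 11*n + 6) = (n - 4)*(n + 3)*(n^2 + 3*n + 2) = (n - 4)*(n + 1)*(n + 3)*(n + 2)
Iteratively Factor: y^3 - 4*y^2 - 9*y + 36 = (y + 3)*(y^2 - 7*y + 12) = (y - 4)*(y + 3)*(y - 3)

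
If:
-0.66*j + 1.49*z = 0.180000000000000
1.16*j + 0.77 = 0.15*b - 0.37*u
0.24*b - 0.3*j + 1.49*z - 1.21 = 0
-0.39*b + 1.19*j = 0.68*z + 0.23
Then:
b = 2.27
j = 1.35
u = -5.39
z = 0.72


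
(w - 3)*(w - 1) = w^2 - 4*w + 3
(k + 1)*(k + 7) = k^2 + 8*k + 7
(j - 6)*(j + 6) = j^2 - 36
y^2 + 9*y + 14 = (y + 2)*(y + 7)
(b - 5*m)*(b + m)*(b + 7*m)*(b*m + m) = b^4*m + 3*b^3*m^2 + b^3*m - 33*b^2*m^3 + 3*b^2*m^2 - 35*b*m^4 - 33*b*m^3 - 35*m^4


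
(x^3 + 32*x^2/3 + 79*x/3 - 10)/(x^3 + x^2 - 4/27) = 9*(x^2 + 11*x + 30)/(9*x^2 + 12*x + 4)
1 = 1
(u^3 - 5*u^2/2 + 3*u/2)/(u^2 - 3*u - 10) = u*(-2*u^2 + 5*u - 3)/(2*(-u^2 + 3*u + 10))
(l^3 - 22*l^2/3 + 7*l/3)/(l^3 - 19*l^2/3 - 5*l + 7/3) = l/(l + 1)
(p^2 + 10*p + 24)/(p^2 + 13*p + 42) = (p + 4)/(p + 7)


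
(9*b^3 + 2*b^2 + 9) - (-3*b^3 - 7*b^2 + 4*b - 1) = 12*b^3 + 9*b^2 - 4*b + 10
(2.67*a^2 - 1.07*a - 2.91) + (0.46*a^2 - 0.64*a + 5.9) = 3.13*a^2 - 1.71*a + 2.99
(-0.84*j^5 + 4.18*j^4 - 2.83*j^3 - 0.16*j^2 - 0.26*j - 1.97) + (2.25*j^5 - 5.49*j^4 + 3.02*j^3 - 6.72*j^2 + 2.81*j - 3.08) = 1.41*j^5 - 1.31*j^4 + 0.19*j^3 - 6.88*j^2 + 2.55*j - 5.05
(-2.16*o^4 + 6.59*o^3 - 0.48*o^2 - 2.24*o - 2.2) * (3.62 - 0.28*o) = 0.6048*o^5 - 9.6644*o^4 + 23.9902*o^3 - 1.1104*o^2 - 7.4928*o - 7.964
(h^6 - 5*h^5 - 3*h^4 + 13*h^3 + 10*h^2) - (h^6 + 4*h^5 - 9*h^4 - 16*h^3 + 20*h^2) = -9*h^5 + 6*h^4 + 29*h^3 - 10*h^2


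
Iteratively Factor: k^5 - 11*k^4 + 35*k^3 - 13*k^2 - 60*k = (k - 4)*(k^4 - 7*k^3 + 7*k^2 + 15*k) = (k - 4)*(k + 1)*(k^3 - 8*k^2 + 15*k) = (k - 4)*(k - 3)*(k + 1)*(k^2 - 5*k) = k*(k - 4)*(k - 3)*(k + 1)*(k - 5)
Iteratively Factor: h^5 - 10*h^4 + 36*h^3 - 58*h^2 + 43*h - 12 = (h - 3)*(h^4 - 7*h^3 + 15*h^2 - 13*h + 4) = (h - 4)*(h - 3)*(h^3 - 3*h^2 + 3*h - 1) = (h - 4)*(h - 3)*(h - 1)*(h^2 - 2*h + 1) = (h - 4)*(h - 3)*(h - 1)^2*(h - 1)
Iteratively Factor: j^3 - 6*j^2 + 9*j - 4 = (j - 1)*(j^2 - 5*j + 4) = (j - 1)^2*(j - 4)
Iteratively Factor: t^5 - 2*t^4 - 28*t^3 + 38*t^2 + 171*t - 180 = (t - 1)*(t^4 - t^3 - 29*t^2 + 9*t + 180) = (t - 5)*(t - 1)*(t^3 + 4*t^2 - 9*t - 36) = (t - 5)*(t - 3)*(t - 1)*(t^2 + 7*t + 12) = (t - 5)*(t - 3)*(t - 1)*(t + 3)*(t + 4)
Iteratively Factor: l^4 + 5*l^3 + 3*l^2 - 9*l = (l - 1)*(l^3 + 6*l^2 + 9*l) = (l - 1)*(l + 3)*(l^2 + 3*l) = l*(l - 1)*(l + 3)*(l + 3)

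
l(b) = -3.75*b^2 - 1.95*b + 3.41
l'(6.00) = -46.95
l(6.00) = -143.29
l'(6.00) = -46.95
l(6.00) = -143.29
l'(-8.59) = 62.48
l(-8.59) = -256.54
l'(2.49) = -20.62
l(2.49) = -24.70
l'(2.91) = -23.78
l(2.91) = -34.02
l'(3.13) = -25.42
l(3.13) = -39.43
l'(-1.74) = 11.10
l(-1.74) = -4.55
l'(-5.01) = 35.62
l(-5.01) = -80.95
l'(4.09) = -32.62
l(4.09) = -67.30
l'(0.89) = -8.62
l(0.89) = -1.30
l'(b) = -7.5*b - 1.95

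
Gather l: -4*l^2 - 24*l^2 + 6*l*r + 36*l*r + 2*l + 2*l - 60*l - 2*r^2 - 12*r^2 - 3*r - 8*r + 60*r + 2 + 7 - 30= -28*l^2 + l*(42*r - 56) - 14*r^2 + 49*r - 21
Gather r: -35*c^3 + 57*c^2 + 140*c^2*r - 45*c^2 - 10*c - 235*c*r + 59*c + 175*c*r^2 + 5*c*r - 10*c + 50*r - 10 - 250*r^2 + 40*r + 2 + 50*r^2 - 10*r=-35*c^3 + 12*c^2 + 39*c + r^2*(175*c - 200) + r*(140*c^2 - 230*c + 80) - 8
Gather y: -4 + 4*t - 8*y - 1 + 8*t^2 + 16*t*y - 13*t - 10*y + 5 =8*t^2 - 9*t + y*(16*t - 18)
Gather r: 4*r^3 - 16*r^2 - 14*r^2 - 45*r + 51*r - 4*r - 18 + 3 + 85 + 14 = 4*r^3 - 30*r^2 + 2*r + 84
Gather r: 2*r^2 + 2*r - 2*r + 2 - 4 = 2*r^2 - 2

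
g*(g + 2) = g^2 + 2*g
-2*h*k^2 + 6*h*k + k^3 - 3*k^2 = k*(-2*h + k)*(k - 3)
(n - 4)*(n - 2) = n^2 - 6*n + 8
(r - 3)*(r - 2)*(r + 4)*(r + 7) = r^4 + 6*r^3 - 21*r^2 - 74*r + 168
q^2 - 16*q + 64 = (q - 8)^2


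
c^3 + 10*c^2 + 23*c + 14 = (c + 1)*(c + 2)*(c + 7)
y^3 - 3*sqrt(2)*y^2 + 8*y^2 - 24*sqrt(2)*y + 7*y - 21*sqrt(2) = (y + 1)*(y + 7)*(y - 3*sqrt(2))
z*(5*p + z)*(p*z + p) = 5*p^2*z^2 + 5*p^2*z + p*z^3 + p*z^2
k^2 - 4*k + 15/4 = (k - 5/2)*(k - 3/2)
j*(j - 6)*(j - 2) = j^3 - 8*j^2 + 12*j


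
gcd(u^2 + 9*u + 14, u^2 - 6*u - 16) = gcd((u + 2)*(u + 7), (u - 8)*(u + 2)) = u + 2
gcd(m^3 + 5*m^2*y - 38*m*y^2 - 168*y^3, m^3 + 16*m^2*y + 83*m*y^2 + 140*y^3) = m^2 + 11*m*y + 28*y^2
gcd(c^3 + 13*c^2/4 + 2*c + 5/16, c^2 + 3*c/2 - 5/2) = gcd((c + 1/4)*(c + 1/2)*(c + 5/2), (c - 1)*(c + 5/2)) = c + 5/2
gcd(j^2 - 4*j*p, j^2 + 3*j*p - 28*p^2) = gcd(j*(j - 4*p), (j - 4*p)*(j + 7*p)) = -j + 4*p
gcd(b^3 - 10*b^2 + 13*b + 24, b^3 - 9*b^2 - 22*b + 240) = b - 8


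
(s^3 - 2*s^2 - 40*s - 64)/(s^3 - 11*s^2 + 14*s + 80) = (s + 4)/(s - 5)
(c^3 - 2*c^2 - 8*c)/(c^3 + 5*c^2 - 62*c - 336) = c*(c^2 - 2*c - 8)/(c^3 + 5*c^2 - 62*c - 336)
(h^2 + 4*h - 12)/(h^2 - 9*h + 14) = (h + 6)/(h - 7)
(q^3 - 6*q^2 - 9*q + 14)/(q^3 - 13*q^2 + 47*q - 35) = (q + 2)/(q - 5)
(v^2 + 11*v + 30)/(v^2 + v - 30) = (v + 5)/(v - 5)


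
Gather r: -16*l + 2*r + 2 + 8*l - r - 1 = -8*l + r + 1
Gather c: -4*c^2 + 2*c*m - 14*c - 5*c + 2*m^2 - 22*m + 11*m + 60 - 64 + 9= -4*c^2 + c*(2*m - 19) + 2*m^2 - 11*m + 5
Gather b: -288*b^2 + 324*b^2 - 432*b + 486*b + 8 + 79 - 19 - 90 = 36*b^2 + 54*b - 22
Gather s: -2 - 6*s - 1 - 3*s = -9*s - 3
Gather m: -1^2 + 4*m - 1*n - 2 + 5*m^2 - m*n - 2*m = 5*m^2 + m*(2 - n) - n - 3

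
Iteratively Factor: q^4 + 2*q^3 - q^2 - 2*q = (q + 1)*(q^3 + q^2 - 2*q) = (q + 1)*(q + 2)*(q^2 - q) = q*(q + 1)*(q + 2)*(q - 1)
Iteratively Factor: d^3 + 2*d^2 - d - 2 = (d + 1)*(d^2 + d - 2) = (d - 1)*(d + 1)*(d + 2)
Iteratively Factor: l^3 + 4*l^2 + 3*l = (l + 1)*(l^2 + 3*l) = (l + 1)*(l + 3)*(l)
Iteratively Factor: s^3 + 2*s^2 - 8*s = (s)*(s^2 + 2*s - 8) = s*(s - 2)*(s + 4)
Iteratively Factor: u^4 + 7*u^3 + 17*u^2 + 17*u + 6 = (u + 3)*(u^3 + 4*u^2 + 5*u + 2) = (u + 1)*(u + 3)*(u^2 + 3*u + 2) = (u + 1)*(u + 2)*(u + 3)*(u + 1)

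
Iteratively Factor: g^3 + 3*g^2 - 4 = (g + 2)*(g^2 + g - 2) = (g + 2)^2*(g - 1)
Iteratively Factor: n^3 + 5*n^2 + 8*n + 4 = (n + 2)*(n^2 + 3*n + 2) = (n + 1)*(n + 2)*(n + 2)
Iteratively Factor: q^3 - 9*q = (q + 3)*(q^2 - 3*q) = q*(q + 3)*(q - 3)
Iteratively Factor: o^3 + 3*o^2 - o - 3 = (o + 1)*(o^2 + 2*o - 3) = (o - 1)*(o + 1)*(o + 3)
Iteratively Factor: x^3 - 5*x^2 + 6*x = (x)*(x^2 - 5*x + 6) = x*(x - 3)*(x - 2)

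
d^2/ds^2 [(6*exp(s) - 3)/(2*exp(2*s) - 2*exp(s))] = 3*(2*exp(3*s) - 2*exp(2*s) + 3*exp(s) - 1)*exp(-s)/(2*(exp(3*s) - 3*exp(2*s) + 3*exp(s) - 1))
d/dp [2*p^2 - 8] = 4*p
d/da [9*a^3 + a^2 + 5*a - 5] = 27*a^2 + 2*a + 5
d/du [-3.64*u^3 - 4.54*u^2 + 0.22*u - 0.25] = -10.92*u^2 - 9.08*u + 0.22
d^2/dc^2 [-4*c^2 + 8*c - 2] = -8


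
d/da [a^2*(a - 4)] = a*(3*a - 8)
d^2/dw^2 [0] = 0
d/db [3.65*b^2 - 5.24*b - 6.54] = 7.3*b - 5.24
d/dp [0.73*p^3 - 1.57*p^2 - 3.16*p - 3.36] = 2.19*p^2 - 3.14*p - 3.16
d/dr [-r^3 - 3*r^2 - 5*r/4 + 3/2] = -3*r^2 - 6*r - 5/4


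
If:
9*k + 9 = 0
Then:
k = -1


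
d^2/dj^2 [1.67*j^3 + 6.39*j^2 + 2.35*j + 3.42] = 10.02*j + 12.78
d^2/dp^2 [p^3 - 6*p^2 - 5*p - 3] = 6*p - 12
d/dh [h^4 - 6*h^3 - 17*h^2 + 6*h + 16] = 4*h^3 - 18*h^2 - 34*h + 6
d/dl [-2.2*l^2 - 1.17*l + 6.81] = -4.4*l - 1.17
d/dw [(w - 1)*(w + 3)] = 2*w + 2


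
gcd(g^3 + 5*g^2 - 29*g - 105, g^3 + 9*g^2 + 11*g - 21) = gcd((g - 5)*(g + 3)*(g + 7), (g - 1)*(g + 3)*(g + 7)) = g^2 + 10*g + 21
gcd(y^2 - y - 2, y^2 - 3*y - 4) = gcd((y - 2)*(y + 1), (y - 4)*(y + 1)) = y + 1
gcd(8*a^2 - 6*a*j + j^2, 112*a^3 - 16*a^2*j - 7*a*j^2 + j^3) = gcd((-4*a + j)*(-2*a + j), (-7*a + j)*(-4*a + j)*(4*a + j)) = 4*a - j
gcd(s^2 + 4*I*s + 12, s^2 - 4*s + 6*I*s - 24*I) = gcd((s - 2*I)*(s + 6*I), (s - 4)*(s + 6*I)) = s + 6*I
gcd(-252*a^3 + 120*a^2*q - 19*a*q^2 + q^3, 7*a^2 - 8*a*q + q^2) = -7*a + q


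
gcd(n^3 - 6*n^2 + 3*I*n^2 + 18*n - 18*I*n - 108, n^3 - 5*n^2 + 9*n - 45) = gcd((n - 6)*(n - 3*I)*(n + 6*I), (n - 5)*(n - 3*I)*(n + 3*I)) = n - 3*I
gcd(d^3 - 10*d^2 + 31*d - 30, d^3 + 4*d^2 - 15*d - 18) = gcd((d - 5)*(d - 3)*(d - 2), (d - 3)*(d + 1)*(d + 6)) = d - 3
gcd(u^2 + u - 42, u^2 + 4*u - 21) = u + 7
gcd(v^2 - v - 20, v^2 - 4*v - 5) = v - 5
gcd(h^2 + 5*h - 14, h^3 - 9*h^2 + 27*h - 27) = 1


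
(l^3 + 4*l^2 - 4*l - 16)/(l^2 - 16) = (l^2 - 4)/(l - 4)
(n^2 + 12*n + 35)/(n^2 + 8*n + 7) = (n + 5)/(n + 1)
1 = 1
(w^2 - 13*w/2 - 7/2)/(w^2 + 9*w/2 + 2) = (w - 7)/(w + 4)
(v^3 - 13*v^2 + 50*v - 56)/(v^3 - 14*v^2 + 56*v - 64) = (v - 7)/(v - 8)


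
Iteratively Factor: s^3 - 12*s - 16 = (s - 4)*(s^2 + 4*s + 4) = (s - 4)*(s + 2)*(s + 2)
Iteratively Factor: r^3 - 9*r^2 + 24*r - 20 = (r - 5)*(r^2 - 4*r + 4) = (r - 5)*(r - 2)*(r - 2)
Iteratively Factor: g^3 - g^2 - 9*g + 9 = (g - 1)*(g^2 - 9) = (g - 3)*(g - 1)*(g + 3)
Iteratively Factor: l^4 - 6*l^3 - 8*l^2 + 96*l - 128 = (l - 2)*(l^3 - 4*l^2 - 16*l + 64) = (l - 4)*(l - 2)*(l^2 - 16) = (l - 4)*(l - 2)*(l + 4)*(l - 4)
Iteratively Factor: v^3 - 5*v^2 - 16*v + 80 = (v - 4)*(v^2 - v - 20) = (v - 4)*(v + 4)*(v - 5)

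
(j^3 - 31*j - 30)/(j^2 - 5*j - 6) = j + 5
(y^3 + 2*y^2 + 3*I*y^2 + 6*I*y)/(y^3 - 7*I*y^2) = (y^2 + y*(2 + 3*I) + 6*I)/(y*(y - 7*I))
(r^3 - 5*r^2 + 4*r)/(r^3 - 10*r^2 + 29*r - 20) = r/(r - 5)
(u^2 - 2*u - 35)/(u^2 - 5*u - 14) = (u + 5)/(u + 2)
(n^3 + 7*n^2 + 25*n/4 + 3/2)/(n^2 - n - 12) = (n^3 + 7*n^2 + 25*n/4 + 3/2)/(n^2 - n - 12)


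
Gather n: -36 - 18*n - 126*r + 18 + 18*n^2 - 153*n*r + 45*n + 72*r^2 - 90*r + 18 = 18*n^2 + n*(27 - 153*r) + 72*r^2 - 216*r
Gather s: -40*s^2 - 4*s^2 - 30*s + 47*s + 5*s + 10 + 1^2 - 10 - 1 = -44*s^2 + 22*s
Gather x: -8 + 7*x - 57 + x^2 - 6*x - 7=x^2 + x - 72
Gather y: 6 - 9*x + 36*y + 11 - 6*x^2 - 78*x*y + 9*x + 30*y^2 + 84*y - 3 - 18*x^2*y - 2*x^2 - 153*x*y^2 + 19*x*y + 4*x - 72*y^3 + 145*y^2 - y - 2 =-8*x^2 + 4*x - 72*y^3 + y^2*(175 - 153*x) + y*(-18*x^2 - 59*x + 119) + 12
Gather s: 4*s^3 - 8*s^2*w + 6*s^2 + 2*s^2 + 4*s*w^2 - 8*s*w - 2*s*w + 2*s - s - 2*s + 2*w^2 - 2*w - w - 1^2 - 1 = 4*s^3 + s^2*(8 - 8*w) + s*(4*w^2 - 10*w - 1) + 2*w^2 - 3*w - 2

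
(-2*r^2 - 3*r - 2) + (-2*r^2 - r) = -4*r^2 - 4*r - 2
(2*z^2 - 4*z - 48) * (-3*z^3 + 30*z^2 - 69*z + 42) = -6*z^5 + 72*z^4 - 114*z^3 - 1080*z^2 + 3144*z - 2016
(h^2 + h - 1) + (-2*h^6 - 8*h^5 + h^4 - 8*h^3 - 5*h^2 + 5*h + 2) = -2*h^6 - 8*h^5 + h^4 - 8*h^3 - 4*h^2 + 6*h + 1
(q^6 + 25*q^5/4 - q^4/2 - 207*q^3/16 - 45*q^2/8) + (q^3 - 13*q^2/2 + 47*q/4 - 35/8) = q^6 + 25*q^5/4 - q^4/2 - 191*q^3/16 - 97*q^2/8 + 47*q/4 - 35/8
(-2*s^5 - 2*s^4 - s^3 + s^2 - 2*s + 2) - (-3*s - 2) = -2*s^5 - 2*s^4 - s^3 + s^2 + s + 4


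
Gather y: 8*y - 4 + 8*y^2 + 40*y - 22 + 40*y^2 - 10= 48*y^2 + 48*y - 36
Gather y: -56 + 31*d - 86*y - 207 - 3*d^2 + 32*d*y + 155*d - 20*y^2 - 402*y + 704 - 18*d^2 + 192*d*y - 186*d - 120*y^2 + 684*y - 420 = -21*d^2 - 140*y^2 + y*(224*d + 196) + 21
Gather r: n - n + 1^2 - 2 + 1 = 0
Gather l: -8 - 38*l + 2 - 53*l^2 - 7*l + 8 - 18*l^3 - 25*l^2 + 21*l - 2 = -18*l^3 - 78*l^2 - 24*l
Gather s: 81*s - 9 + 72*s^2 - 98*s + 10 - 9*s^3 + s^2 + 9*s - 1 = -9*s^3 + 73*s^2 - 8*s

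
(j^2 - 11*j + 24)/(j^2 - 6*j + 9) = (j - 8)/(j - 3)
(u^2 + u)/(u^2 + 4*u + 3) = u/(u + 3)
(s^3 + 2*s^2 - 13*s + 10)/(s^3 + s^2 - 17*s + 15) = (s - 2)/(s - 3)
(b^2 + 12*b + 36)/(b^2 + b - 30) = (b + 6)/(b - 5)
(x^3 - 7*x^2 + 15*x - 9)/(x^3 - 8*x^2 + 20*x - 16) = (x^3 - 7*x^2 + 15*x - 9)/(x^3 - 8*x^2 + 20*x - 16)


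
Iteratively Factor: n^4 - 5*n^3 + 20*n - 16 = (n - 2)*(n^3 - 3*n^2 - 6*n + 8) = (n - 2)*(n + 2)*(n^2 - 5*n + 4) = (n - 4)*(n - 2)*(n + 2)*(n - 1)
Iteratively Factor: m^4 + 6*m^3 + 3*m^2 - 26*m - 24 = (m + 1)*(m^3 + 5*m^2 - 2*m - 24) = (m + 1)*(m + 4)*(m^2 + m - 6) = (m + 1)*(m + 3)*(m + 4)*(m - 2)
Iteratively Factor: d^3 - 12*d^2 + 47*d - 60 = (d - 4)*(d^2 - 8*d + 15) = (d - 5)*(d - 4)*(d - 3)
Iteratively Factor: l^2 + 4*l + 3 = (l + 3)*(l + 1)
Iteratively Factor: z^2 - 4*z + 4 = (z - 2)*(z - 2)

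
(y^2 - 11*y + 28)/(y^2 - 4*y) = (y - 7)/y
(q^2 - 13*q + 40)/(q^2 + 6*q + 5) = (q^2 - 13*q + 40)/(q^2 + 6*q + 5)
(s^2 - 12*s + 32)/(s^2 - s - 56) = (s - 4)/(s + 7)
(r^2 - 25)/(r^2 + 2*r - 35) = (r + 5)/(r + 7)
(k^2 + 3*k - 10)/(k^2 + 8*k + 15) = (k - 2)/(k + 3)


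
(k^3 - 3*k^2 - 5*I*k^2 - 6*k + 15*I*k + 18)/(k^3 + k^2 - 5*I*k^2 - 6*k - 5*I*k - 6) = (k - 3)/(k + 1)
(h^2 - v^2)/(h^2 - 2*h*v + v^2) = (-h - v)/(-h + v)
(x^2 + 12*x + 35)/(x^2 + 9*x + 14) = (x + 5)/(x + 2)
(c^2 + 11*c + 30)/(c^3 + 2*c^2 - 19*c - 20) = (c + 6)/(c^2 - 3*c - 4)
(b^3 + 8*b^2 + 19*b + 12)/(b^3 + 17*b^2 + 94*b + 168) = (b^2 + 4*b + 3)/(b^2 + 13*b + 42)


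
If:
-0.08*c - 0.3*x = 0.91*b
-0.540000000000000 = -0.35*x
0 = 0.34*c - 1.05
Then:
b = -0.78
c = 3.09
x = 1.54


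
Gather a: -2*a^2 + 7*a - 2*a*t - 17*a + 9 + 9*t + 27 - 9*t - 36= -2*a^2 + a*(-2*t - 10)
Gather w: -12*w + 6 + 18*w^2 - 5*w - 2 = 18*w^2 - 17*w + 4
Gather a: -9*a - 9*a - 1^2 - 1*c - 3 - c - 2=-18*a - 2*c - 6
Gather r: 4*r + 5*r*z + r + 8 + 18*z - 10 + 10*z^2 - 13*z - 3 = r*(5*z + 5) + 10*z^2 + 5*z - 5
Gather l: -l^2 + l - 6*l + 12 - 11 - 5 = -l^2 - 5*l - 4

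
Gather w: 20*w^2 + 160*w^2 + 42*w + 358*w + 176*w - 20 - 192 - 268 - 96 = 180*w^2 + 576*w - 576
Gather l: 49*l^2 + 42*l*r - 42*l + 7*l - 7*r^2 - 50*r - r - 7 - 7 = 49*l^2 + l*(42*r - 35) - 7*r^2 - 51*r - 14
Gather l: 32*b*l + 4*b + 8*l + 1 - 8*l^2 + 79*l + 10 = 4*b - 8*l^2 + l*(32*b + 87) + 11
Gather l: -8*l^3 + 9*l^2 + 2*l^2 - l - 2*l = -8*l^3 + 11*l^2 - 3*l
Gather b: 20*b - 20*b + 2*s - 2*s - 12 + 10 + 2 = 0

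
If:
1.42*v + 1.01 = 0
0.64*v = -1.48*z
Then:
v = -0.71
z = 0.31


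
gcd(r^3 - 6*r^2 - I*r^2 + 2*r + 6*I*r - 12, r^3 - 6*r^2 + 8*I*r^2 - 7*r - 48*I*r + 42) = r^2 + r*(-6 + I) - 6*I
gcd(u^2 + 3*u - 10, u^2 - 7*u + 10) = u - 2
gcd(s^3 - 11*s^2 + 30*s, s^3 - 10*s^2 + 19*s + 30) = s^2 - 11*s + 30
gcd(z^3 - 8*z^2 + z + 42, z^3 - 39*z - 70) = z^2 - 5*z - 14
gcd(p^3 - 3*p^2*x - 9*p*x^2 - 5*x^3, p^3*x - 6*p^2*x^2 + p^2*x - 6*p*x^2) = 1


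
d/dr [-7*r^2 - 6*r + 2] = -14*r - 6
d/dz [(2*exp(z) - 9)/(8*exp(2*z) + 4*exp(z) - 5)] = (-16*exp(2*z) + 144*exp(z) + 26)*exp(z)/(64*exp(4*z) + 64*exp(3*z) - 64*exp(2*z) - 40*exp(z) + 25)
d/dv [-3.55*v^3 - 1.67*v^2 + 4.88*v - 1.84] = -10.65*v^2 - 3.34*v + 4.88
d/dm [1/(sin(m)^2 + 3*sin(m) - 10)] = -(2*sin(m) + 3)*cos(m)/(sin(m)^2 + 3*sin(m) - 10)^2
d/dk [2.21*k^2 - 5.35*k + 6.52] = 4.42*k - 5.35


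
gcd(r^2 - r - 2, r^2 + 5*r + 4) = r + 1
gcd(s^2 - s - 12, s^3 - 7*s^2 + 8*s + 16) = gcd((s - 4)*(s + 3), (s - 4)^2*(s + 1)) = s - 4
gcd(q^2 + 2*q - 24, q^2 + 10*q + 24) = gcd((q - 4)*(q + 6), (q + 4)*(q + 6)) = q + 6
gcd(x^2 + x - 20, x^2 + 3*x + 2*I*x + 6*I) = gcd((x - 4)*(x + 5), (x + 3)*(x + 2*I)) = 1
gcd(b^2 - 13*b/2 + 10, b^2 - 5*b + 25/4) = b - 5/2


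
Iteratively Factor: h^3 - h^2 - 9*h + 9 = (h - 1)*(h^2 - 9) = (h - 3)*(h - 1)*(h + 3)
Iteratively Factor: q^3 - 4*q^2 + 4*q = (q)*(q^2 - 4*q + 4) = q*(q - 2)*(q - 2)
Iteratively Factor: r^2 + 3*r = (r)*(r + 3)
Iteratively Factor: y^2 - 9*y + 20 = (y - 4)*(y - 5)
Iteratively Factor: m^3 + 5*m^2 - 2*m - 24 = (m - 2)*(m^2 + 7*m + 12) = (m - 2)*(m + 4)*(m + 3)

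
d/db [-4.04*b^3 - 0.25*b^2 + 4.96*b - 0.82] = -12.12*b^2 - 0.5*b + 4.96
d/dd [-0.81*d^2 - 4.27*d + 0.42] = -1.62*d - 4.27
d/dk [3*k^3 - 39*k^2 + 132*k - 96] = 9*k^2 - 78*k + 132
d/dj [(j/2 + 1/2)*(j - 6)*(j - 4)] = 3*j^2/2 - 9*j + 7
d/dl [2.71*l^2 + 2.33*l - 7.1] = 5.42*l + 2.33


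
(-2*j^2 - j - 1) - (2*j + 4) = -2*j^2 - 3*j - 5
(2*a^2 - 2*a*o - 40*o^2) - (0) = 2*a^2 - 2*a*o - 40*o^2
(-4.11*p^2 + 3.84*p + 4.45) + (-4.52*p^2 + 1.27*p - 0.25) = -8.63*p^2 + 5.11*p + 4.2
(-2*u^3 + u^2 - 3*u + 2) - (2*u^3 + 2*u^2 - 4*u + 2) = -4*u^3 - u^2 + u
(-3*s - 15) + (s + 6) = -2*s - 9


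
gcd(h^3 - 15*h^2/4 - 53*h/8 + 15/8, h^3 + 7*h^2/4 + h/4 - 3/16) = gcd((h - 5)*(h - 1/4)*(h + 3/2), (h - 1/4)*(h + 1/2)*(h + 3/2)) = h^2 + 5*h/4 - 3/8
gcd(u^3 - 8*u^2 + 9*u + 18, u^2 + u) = u + 1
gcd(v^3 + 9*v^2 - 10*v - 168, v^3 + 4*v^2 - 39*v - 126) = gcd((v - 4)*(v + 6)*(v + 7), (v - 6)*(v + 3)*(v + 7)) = v + 7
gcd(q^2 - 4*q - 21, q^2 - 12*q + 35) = q - 7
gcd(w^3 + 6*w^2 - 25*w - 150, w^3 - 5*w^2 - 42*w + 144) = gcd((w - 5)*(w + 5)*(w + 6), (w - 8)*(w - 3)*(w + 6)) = w + 6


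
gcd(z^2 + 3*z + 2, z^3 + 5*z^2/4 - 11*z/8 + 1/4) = z + 2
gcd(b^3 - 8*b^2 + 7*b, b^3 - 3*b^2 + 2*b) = b^2 - b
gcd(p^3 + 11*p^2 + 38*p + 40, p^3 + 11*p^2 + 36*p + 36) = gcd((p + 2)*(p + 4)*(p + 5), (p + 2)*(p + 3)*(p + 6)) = p + 2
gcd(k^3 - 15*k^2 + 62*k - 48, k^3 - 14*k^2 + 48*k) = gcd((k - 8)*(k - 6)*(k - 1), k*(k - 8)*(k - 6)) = k^2 - 14*k + 48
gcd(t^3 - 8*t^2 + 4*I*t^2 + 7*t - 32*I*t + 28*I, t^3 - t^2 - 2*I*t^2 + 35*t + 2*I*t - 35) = t - 1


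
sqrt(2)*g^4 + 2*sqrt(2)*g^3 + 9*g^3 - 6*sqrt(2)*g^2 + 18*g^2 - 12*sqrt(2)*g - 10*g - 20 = (g + 2)*(g - sqrt(2))*(g + 5*sqrt(2))*(sqrt(2)*g + 1)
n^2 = n^2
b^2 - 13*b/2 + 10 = (b - 4)*(b - 5/2)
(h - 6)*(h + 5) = h^2 - h - 30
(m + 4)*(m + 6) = m^2 + 10*m + 24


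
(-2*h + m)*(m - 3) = -2*h*m + 6*h + m^2 - 3*m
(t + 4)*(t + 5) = t^2 + 9*t + 20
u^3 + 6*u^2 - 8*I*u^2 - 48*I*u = u*(u + 6)*(u - 8*I)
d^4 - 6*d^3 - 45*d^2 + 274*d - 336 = (d - 8)*(d - 3)*(d - 2)*(d + 7)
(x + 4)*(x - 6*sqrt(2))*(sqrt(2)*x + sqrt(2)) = sqrt(2)*x^3 - 12*x^2 + 5*sqrt(2)*x^2 - 60*x + 4*sqrt(2)*x - 48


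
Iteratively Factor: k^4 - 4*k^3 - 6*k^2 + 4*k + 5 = (k + 1)*(k^3 - 5*k^2 - k + 5) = (k - 5)*(k + 1)*(k^2 - 1) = (k - 5)*(k - 1)*(k + 1)*(k + 1)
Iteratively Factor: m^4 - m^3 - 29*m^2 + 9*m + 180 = (m - 5)*(m^3 + 4*m^2 - 9*m - 36) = (m - 5)*(m + 3)*(m^2 + m - 12) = (m - 5)*(m + 3)*(m + 4)*(m - 3)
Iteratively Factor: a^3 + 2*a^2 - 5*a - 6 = (a + 3)*(a^2 - a - 2) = (a + 1)*(a + 3)*(a - 2)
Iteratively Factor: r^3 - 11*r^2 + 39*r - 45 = (r - 5)*(r^2 - 6*r + 9) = (r - 5)*(r - 3)*(r - 3)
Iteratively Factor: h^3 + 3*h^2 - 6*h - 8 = (h - 2)*(h^2 + 5*h + 4) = (h - 2)*(h + 4)*(h + 1)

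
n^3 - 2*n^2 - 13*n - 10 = (n - 5)*(n + 1)*(n + 2)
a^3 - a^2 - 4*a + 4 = (a - 2)*(a - 1)*(a + 2)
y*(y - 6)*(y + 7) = y^3 + y^2 - 42*y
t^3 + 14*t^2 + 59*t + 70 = (t + 2)*(t + 5)*(t + 7)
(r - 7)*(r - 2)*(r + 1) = r^3 - 8*r^2 + 5*r + 14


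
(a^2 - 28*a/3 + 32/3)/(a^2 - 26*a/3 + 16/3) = (3*a - 4)/(3*a - 2)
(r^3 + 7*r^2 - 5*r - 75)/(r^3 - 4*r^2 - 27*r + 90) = (r + 5)/(r - 6)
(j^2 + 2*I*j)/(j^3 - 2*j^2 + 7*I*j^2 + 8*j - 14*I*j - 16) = j*(j + 2*I)/(j^3 + j^2*(-2 + 7*I) + 2*j*(4 - 7*I) - 16)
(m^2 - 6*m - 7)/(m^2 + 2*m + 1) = (m - 7)/(m + 1)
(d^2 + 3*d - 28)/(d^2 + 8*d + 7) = (d - 4)/(d + 1)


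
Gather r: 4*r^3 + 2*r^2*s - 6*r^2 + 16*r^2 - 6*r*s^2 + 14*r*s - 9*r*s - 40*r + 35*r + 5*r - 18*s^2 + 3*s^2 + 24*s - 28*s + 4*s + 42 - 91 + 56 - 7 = 4*r^3 + r^2*(2*s + 10) + r*(-6*s^2 + 5*s) - 15*s^2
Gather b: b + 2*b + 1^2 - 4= 3*b - 3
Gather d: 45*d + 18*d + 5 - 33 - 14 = 63*d - 42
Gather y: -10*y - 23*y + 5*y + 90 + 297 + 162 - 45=504 - 28*y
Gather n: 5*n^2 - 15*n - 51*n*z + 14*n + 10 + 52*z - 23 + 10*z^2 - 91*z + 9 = 5*n^2 + n*(-51*z - 1) + 10*z^2 - 39*z - 4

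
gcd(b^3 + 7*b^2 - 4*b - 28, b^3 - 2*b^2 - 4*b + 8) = b^2 - 4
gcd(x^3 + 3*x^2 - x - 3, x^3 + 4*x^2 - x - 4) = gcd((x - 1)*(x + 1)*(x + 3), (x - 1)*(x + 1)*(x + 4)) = x^2 - 1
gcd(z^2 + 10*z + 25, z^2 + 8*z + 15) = z + 5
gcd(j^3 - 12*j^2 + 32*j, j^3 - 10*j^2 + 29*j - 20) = j - 4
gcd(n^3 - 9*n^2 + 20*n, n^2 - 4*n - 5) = n - 5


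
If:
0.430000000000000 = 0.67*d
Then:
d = 0.64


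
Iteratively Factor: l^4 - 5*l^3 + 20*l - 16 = (l - 4)*(l^3 - l^2 - 4*l + 4) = (l - 4)*(l - 2)*(l^2 + l - 2) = (l - 4)*(l - 2)*(l - 1)*(l + 2)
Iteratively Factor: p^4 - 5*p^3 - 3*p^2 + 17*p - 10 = (p - 1)*(p^3 - 4*p^2 - 7*p + 10) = (p - 5)*(p - 1)*(p^2 + p - 2) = (p - 5)*(p - 1)^2*(p + 2)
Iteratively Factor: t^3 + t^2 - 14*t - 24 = (t - 4)*(t^2 + 5*t + 6) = (t - 4)*(t + 3)*(t + 2)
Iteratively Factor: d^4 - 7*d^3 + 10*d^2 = (d - 5)*(d^3 - 2*d^2) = (d - 5)*(d - 2)*(d^2) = d*(d - 5)*(d - 2)*(d)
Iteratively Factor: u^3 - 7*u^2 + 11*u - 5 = (u - 1)*(u^2 - 6*u + 5) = (u - 1)^2*(u - 5)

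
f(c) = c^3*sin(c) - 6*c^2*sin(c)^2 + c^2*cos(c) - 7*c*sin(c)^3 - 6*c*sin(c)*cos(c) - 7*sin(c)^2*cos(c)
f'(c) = c^3*cos(c) - 12*c^2*sin(c)*cos(c) + 2*c^2*sin(c) - 21*c*sin(c)^2*cos(c) - 6*c*sin(c)^2 - 6*c*cos(c)^2 + 2*c*cos(c) - 14*sin(c)*cos(c)^2 - 6*sin(c)*cos(c)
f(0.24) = -0.70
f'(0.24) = -5.89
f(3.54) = -45.25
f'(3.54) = -119.37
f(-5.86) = -71.15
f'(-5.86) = -273.20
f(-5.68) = -118.35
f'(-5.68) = -247.03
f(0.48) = -2.87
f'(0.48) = -12.30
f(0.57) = -4.09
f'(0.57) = -14.74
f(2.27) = -10.25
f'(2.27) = 30.77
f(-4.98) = -213.78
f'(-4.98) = -10.22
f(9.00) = 161.04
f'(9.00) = -276.16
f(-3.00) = -3.58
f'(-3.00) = 32.90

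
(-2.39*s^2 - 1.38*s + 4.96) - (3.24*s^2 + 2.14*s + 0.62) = -5.63*s^2 - 3.52*s + 4.34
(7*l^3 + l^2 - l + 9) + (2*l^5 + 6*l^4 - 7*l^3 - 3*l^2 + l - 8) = 2*l^5 + 6*l^4 - 2*l^2 + 1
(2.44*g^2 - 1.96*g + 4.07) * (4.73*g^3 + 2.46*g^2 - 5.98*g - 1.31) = 11.5412*g^5 - 3.2684*g^4 - 0.161699999999996*g^3 + 18.5366*g^2 - 21.771*g - 5.3317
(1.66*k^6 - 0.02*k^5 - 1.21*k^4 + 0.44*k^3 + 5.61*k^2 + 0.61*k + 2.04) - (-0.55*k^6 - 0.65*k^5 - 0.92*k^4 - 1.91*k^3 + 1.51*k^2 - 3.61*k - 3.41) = 2.21*k^6 + 0.63*k^5 - 0.29*k^4 + 2.35*k^3 + 4.1*k^2 + 4.22*k + 5.45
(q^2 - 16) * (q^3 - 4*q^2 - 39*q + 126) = q^5 - 4*q^4 - 55*q^3 + 190*q^2 + 624*q - 2016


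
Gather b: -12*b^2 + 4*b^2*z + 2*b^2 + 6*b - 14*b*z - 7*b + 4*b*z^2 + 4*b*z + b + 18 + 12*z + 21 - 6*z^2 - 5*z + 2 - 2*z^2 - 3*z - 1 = b^2*(4*z - 10) + b*(4*z^2 - 10*z) - 8*z^2 + 4*z + 40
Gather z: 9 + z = z + 9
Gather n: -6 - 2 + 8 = 0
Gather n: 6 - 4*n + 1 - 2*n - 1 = 6 - 6*n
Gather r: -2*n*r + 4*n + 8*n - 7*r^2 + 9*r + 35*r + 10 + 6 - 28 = 12*n - 7*r^2 + r*(44 - 2*n) - 12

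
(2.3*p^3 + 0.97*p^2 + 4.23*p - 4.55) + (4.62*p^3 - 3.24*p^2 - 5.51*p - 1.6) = 6.92*p^3 - 2.27*p^2 - 1.28*p - 6.15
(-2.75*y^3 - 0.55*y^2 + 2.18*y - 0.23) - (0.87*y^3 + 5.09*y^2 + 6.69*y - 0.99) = -3.62*y^3 - 5.64*y^2 - 4.51*y + 0.76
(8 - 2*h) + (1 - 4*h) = 9 - 6*h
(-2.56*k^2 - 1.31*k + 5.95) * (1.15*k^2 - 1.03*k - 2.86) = -2.944*k^4 + 1.1303*k^3 + 15.5134*k^2 - 2.3819*k - 17.017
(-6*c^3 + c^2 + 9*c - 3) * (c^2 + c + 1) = -6*c^5 - 5*c^4 + 4*c^3 + 7*c^2 + 6*c - 3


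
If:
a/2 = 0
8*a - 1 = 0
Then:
No Solution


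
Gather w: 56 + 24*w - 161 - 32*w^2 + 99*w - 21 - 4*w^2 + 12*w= -36*w^2 + 135*w - 126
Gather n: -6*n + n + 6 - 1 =5 - 5*n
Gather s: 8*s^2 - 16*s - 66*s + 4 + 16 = 8*s^2 - 82*s + 20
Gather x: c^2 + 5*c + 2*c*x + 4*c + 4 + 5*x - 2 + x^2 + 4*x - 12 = c^2 + 9*c + x^2 + x*(2*c + 9) - 10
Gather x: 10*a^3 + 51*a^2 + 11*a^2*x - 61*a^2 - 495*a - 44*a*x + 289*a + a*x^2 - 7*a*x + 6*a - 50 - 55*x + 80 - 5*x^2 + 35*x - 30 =10*a^3 - 10*a^2 - 200*a + x^2*(a - 5) + x*(11*a^2 - 51*a - 20)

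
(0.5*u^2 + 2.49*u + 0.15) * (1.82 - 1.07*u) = -0.535*u^3 - 1.7543*u^2 + 4.3713*u + 0.273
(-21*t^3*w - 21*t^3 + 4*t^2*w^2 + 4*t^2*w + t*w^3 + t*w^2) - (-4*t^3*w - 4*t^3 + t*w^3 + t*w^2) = -17*t^3*w - 17*t^3 + 4*t^2*w^2 + 4*t^2*w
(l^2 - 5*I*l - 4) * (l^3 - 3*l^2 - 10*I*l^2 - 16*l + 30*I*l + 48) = l^5 - 3*l^4 - 15*I*l^4 - 70*l^3 + 45*I*l^3 + 210*l^2 + 120*I*l^2 + 64*l - 360*I*l - 192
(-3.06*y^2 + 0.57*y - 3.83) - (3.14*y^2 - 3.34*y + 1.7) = -6.2*y^2 + 3.91*y - 5.53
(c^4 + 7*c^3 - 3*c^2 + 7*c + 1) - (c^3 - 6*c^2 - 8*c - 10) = c^4 + 6*c^3 + 3*c^2 + 15*c + 11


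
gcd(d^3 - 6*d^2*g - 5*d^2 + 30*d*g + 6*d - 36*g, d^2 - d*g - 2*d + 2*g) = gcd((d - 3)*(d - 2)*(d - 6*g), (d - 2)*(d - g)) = d - 2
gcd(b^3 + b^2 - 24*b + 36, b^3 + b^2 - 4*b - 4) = b - 2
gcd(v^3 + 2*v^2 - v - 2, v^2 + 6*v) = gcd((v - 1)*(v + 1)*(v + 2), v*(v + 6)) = 1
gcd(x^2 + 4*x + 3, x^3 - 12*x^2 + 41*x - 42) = 1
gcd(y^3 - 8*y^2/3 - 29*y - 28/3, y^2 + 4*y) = y + 4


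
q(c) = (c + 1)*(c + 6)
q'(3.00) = 13.00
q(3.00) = 36.00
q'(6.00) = 19.00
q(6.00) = 84.00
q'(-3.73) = -0.46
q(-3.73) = -6.20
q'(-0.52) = 5.96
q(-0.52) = 2.63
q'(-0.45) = 6.10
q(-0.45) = 3.05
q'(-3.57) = -0.14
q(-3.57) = -6.25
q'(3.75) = 14.50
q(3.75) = 46.31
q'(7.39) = 21.78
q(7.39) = 112.34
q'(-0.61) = 5.78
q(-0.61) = 2.10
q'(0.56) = 8.12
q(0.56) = 10.23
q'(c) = 2*c + 7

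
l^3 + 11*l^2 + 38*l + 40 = (l + 2)*(l + 4)*(l + 5)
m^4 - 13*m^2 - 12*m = m*(m - 4)*(m + 1)*(m + 3)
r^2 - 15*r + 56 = (r - 8)*(r - 7)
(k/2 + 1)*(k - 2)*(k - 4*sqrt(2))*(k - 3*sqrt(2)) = k^4/2 - 7*sqrt(2)*k^3/2 + 10*k^2 + 14*sqrt(2)*k - 48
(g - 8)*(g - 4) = g^2 - 12*g + 32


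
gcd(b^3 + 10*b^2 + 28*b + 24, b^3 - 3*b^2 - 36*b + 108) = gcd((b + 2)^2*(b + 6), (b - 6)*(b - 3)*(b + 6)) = b + 6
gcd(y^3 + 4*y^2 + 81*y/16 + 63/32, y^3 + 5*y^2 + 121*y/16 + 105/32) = y^2 + 5*y/2 + 21/16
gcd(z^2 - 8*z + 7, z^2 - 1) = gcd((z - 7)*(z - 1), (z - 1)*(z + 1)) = z - 1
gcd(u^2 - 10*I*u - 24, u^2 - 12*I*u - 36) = u - 6*I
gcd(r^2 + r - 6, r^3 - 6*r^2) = 1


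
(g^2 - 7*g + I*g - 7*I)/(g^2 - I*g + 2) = (g - 7)/(g - 2*I)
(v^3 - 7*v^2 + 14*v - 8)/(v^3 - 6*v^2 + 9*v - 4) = (v - 2)/(v - 1)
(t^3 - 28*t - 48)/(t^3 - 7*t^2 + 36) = (t + 4)/(t - 3)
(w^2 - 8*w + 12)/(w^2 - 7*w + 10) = (w - 6)/(w - 5)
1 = 1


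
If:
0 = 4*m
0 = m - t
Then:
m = 0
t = 0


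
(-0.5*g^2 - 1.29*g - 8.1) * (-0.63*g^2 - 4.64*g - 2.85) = 0.315*g^4 + 3.1327*g^3 + 12.5136*g^2 + 41.2605*g + 23.085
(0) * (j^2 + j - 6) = 0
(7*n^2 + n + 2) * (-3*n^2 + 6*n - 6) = -21*n^4 + 39*n^3 - 42*n^2 + 6*n - 12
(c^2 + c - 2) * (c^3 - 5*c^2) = c^5 - 4*c^4 - 7*c^3 + 10*c^2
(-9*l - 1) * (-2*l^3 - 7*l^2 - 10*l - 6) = 18*l^4 + 65*l^3 + 97*l^2 + 64*l + 6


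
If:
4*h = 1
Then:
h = 1/4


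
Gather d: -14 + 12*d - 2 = 12*d - 16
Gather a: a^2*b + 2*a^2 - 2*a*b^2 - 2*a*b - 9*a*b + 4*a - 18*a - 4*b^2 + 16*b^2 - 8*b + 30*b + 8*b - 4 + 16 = a^2*(b + 2) + a*(-2*b^2 - 11*b - 14) + 12*b^2 + 30*b + 12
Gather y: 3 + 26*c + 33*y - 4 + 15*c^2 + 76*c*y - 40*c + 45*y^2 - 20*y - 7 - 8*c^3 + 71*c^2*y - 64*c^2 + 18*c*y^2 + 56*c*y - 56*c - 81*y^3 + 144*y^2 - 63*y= -8*c^3 - 49*c^2 - 70*c - 81*y^3 + y^2*(18*c + 189) + y*(71*c^2 + 132*c - 50) - 8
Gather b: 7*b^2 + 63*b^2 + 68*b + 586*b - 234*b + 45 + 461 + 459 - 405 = 70*b^2 + 420*b + 560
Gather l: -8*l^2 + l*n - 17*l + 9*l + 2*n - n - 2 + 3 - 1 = -8*l^2 + l*(n - 8) + n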